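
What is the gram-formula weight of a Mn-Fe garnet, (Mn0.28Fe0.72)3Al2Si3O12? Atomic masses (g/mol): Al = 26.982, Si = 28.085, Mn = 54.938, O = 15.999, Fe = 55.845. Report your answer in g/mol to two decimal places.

496.98 g/mol

The formula mass is the sum 0.84×54.938 + 2.16×55.845 + 2×26.982 + 3×28.085 + 12×15.999.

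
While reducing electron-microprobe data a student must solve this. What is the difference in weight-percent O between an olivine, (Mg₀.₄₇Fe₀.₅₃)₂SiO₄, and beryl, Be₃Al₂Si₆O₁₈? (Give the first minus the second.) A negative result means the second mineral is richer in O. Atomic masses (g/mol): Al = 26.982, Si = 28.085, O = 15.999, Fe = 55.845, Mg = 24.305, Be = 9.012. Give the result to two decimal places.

M((Mg₀.₄₇Fe₀.₅₃)₂SiO₄) = 174.123 g/mol, so wt% O = 63.996/174.123 × 100 = 36.75%.
M(Be₃Al₂Si₆O₁₈) = 537.492 g/mol, so wt% O = 287.982/537.492 × 100 = 53.58%.
36.75 − 53.58 = -16.83 pp.

-16.83 percentage points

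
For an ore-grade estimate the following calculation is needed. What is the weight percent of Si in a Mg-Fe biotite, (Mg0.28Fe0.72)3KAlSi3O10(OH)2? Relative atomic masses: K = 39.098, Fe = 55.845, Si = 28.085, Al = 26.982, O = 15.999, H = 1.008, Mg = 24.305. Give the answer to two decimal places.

Molar mass of (Mg0.28Fe0.72)3KAlSi3O10(OH)2: 0.84·24.305 + 2.16·55.845 + 1·39.098 + 1·26.982 + 3·28.085 + 12·15.999 + 2·1.008 = 485.380 g/mol.
Mass of Si per formula unit: 3 × 28.085 = 84.255 g.
Weight fraction Si = 84.255 / 485.380 = 0.1736.

17.36 weight percent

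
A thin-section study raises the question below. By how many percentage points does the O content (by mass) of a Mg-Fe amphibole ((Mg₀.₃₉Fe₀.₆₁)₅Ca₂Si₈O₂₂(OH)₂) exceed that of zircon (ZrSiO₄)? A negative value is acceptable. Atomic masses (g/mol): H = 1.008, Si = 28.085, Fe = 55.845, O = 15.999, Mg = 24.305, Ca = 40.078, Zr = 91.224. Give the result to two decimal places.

7.35 percentage points

First mineral: 383.976 g O in 908.550 g formula = 42.26 wt% O.
Second mineral: 63.996 g O in 183.305 g formula = 34.91 wt% O.
42.26% − 34.91% gives a difference of 7.35 percentage points.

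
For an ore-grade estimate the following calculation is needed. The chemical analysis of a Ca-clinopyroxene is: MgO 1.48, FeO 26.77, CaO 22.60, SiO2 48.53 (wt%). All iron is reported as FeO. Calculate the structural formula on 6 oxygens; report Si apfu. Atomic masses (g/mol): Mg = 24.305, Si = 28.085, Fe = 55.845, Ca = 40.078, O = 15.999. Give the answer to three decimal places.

1.48 wt% MgO ÷ 40.304 g/mol = 0.03672 mol, giving 0.03672 Mg and 0.03672 O.
26.77 wt% FeO ÷ 71.844 g/mol = 0.37261 mol, giving 0.37261 Fe and 0.37261 O.
22.60 wt% CaO ÷ 56.077 g/mol = 0.40302 mol, giving 0.40302 Ca and 0.40302 O.
48.53 wt% SiO2 ÷ 60.083 g/mol = 0.80772 mol, giving 0.80772 Si and 1.61544 O.
Oxygen sums to 2.42779; scaling by 6/2.42779 = 2.47138 puts the formula on 6 O.
Si: 0.80772 × 2.47138 = 1.996 atoms per formula unit.

1.996 Si apfu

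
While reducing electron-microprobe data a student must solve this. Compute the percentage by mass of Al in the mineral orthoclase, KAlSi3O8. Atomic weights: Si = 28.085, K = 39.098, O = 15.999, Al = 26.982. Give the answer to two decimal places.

9.69 wt%

Formula mass = 1×39.098 + 1×26.982 + 3×28.085 + 8×15.999 = 278.327 g/mol, of which 26.982 g is Al.
So Al makes up 26.982/278.327 = 0.0969 of the mass, i.e. 9.69%.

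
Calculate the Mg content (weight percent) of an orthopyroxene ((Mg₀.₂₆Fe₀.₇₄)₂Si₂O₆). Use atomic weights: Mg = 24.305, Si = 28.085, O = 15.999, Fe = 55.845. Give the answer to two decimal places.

5.11 weight percent

M((Mg₀.₂₆Fe₀.₇₄)₂Si₂O₆) = 247.453 g/mol.
Mg contributes 0.52 × 24.305 = 12.639 g per mole.
12.639/247.453 = 0.0511 → 5.11%.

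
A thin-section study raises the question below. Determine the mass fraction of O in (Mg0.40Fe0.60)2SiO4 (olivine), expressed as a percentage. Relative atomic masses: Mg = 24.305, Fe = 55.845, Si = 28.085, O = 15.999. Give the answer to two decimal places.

Molar mass of (Mg0.40Fe0.60)2SiO4: 0.80*24.305 + 1.20*55.845 + 1*28.085 + 4*15.999 = 178.539 g/mol.
Mass of O per formula unit: 4 × 15.999 = 63.996 g.
Weight fraction O = 63.996 / 178.539 = 0.3584.

35.84 weight percent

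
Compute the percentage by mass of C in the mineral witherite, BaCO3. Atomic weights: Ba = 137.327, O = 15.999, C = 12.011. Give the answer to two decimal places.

M(BaCO3) = 197.335 g/mol.
C contributes 1 × 12.011 = 12.011 g per mole.
12.011/197.335 = 0.0609 → 6.09%.

6.09 mass %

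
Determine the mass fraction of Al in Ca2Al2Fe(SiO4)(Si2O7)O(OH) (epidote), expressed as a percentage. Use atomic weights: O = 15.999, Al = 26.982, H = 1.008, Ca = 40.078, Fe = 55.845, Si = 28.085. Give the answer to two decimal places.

11.17 weight percent

M(Ca2Al2Fe(SiO4)(Si2O7)O(OH)) = 483.215 g/mol.
Al contributes 2 × 26.982 = 53.964 g per mole.
53.964/483.215 = 0.1117 → 11.17%.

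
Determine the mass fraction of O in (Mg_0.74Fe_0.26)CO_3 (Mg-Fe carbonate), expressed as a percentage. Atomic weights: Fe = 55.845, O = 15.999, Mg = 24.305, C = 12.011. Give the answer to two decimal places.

M((Mg_0.74Fe_0.26)CO_3) = 92.513 g/mol.
O contributes 3 × 15.999 = 47.997 g per mole.
47.997/92.513 = 0.5188 → 51.88%.

51.88 wt%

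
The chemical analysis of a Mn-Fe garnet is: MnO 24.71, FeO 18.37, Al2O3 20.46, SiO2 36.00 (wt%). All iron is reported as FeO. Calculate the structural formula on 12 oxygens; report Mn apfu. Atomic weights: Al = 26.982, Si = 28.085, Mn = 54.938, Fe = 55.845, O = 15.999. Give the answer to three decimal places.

1.739 Mn apfu

MnO (M=70.937): mol = 0.34834; Mn = 0.34834, O = 0.34834.
FeO (M=71.844): mol = 0.25569; Fe = 0.25569, O = 0.25569.
Al2O3 (M=101.961): mol = 0.20066; Al = 0.40132, O = 0.60198.
SiO2 (M=60.083): mol = 0.59917; Si = 0.59917, O = 1.19834.
ΣO = 2.40435; factor = 12/ΣO = 4.99095.
Mn apfu = 0.34834 × 4.99095 = 1.739.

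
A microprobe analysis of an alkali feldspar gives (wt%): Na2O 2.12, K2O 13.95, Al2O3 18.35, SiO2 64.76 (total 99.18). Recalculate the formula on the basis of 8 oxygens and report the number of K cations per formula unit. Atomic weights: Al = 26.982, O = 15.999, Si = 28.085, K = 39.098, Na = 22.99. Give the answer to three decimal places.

0.823 K apfu

Na2O (M=61.979): mol = 0.03421; Na = 0.06842, O = 0.03421.
K2O (M=94.195): mol = 0.14810; K = 0.29620, O = 0.14810.
Al2O3 (M=101.961): mol = 0.17997; Al = 0.35994, O = 0.53991.
SiO2 (M=60.083): mol = 1.07784; Si = 1.07784, O = 2.15568.
ΣO = 2.87790; factor = 8/ΣO = 2.77980.
K apfu = 0.29620 × 2.77980 = 0.823.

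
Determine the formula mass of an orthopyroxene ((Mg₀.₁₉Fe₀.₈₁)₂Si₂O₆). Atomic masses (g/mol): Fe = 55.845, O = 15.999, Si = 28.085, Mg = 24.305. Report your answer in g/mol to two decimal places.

M = 0.38×24.305 + 1.62×55.845 + 2×28.085 + 6×15.999

251.87 g/mol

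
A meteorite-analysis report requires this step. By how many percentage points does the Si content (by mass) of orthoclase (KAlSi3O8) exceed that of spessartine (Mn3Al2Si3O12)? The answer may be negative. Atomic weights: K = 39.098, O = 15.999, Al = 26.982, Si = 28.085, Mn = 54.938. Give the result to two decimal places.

13.25 percentage points

Si in KAlSi3O8: molar mass 278.327 g/mol; 3×28.085 = 84.255 g → 30.27 wt%.
Si in Mn3Al2Si3O12: molar mass 495.021 g/mol; 3×28.085 = 84.255 g → 17.02 wt%.
Difference = 30.27 − 17.02 = 13.25 percentage points.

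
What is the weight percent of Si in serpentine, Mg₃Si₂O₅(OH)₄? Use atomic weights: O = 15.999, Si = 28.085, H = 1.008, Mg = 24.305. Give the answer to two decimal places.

Formula mass = 3*24.305 + 2*28.085 + 9*15.999 + 4*1.008 = 277.108 g/mol, of which 56.170 g is Si.
So Si makes up 56.170/277.108 = 0.2027 of the mass, i.e. 20.27%.

20.27 wt%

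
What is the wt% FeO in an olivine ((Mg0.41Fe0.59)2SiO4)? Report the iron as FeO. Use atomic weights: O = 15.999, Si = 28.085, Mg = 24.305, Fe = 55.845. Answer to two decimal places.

47.65 wt%

Formula mass = 177.908 g/mol.
1.18 Fe → 1.1800 mol FeO per formula unit; M(FeO) = 71.844, so FeO mass = 84.776 g.
84.776/177.908 × 100 = 47.65 wt%.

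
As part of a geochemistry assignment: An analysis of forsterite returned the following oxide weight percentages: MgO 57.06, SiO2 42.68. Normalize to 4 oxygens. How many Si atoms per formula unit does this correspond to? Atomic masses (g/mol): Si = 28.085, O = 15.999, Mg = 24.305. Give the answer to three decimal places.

1.002 Si apfu

MgO: 57.06/40.304 = 1.41574 mol → 1.41574 mol Mg, 1.41574 mol O.
SiO2: 42.68/60.083 = 0.71035 mol → 0.71035 mol Si, 1.42070 mol O.
Total oxygen = 2.83644 mol. Normalization factor = 4/2.83644 = 1.41022.
Si per 4 O = 0.71035 × 1.41022 = 1.002.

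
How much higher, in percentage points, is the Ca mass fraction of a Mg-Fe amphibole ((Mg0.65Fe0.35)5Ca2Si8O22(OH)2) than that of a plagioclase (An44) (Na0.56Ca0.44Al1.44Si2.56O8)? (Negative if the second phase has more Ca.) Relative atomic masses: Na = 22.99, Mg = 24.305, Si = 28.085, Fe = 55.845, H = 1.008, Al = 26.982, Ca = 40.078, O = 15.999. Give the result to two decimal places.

2.69 percentage points

M((Mg0.65Fe0.35)5Ca2Si8O22(OH)2) = 867.548 g/mol, so wt% Ca = 80.156/867.548 × 100 = 9.24%.
M(Na0.56Ca0.44Al1.44Si2.56O8) = 269.252 g/mol, so wt% Ca = 17.634/269.252 × 100 = 6.55%.
9.24 − 6.55 = 2.69 pp.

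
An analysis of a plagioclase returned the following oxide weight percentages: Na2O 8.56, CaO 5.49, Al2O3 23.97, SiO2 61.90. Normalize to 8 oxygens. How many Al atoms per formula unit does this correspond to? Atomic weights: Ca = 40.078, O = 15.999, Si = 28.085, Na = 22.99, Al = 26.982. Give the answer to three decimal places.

Na2O: 8.56/61.979 = 0.13811 mol → 0.27622 mol Na, 0.13811 mol O.
CaO: 5.49/56.077 = 0.09790 mol → 0.09790 mol Ca, 0.09790 mol O.
Al2O3: 23.97/101.961 = 0.23509 mol → 0.47018 mol Al, 0.70527 mol O.
SiO2: 61.90/60.083 = 1.03024 mol → 1.03024 mol Si, 2.06048 mol O.
Total oxygen = 3.00176 mol. Normalization factor = 8/3.00176 = 2.66510.
Al per 8 O = 0.47018 × 2.66510 = 1.253.

1.253 Al apfu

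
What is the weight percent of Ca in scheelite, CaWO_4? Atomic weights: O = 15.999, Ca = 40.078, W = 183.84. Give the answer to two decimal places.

13.92 mass %

M(CaWO_4) = 287.914 g/mol.
Ca contributes 1 × 40.078 = 40.078 g per mole.
40.078/287.914 = 0.1392 → 13.92%.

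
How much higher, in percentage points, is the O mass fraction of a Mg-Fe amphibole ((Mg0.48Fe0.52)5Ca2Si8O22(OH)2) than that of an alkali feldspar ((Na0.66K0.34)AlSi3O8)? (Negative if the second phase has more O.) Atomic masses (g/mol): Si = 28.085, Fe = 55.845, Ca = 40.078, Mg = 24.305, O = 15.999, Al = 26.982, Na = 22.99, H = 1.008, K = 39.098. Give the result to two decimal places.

First mineral: 383.976 g O in 894.357 g formula = 42.93 wt% O.
Second mineral: 127.992 g O in 267.696 g formula = 47.81 wt% O.
42.93% − 47.81% gives a difference of -4.88 percentage points.

-4.88 percentage points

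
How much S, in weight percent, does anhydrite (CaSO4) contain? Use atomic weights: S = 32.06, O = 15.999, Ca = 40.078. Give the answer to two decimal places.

M(CaSO4) = 136.134 g/mol.
S contributes 1 × 32.06 = 32.060 g per mole.
32.060/136.134 = 0.2355 → 23.55%.

23.55 weight percent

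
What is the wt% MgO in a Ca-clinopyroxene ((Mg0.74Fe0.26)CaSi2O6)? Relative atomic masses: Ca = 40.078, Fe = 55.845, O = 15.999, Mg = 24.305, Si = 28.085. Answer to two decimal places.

Molar mass of (Mg0.74Fe0.26)CaSi2O6 = 0.74·24.305 + 0.26·55.845 + 1·40.078 + 2·28.085 + 6·15.999 = 224.747 g/mol.
Each formula unit contains 0.74 Mg, equivalent to 0.74/1 = 0.7400 mol MgO.
M(MgO) = 1×24.305 + 1×15.999 = 40.304 g/mol.
Mass of MgO per formula unit = 0.7400 × 40.304 = 29.825 g.
MgO wt% = 29.825 / 224.747 × 100 = 13.27%.

13.27 wt%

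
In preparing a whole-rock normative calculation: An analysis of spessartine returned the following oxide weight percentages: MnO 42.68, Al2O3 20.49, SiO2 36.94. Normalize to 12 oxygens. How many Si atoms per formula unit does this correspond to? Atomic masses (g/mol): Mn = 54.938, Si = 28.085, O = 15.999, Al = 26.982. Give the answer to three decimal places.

3.031 Si apfu

42.68 wt% MnO ÷ 70.937 g/mol = 0.60166 mol, giving 0.60166 Mn and 0.60166 O.
20.49 wt% Al2O3 ÷ 101.961 g/mol = 0.20096 mol, giving 0.40192 Al and 0.60288 O.
36.94 wt% SiO2 ÷ 60.083 g/mol = 0.61482 mol, giving 0.61482 Si and 1.22964 O.
Oxygen sums to 2.43418; scaling by 12/2.43418 = 4.92979 puts the formula on 12 O.
Si: 0.61482 × 4.92979 = 3.031 atoms per formula unit.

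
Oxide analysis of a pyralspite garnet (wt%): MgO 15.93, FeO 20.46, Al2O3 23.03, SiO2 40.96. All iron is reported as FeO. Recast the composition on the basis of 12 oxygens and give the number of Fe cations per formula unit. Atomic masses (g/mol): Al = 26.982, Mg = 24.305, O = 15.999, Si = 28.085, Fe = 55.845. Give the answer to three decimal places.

MgO (M=40.304): mol = 0.39525; Mg = 0.39525, O = 0.39525.
FeO (M=71.844): mol = 0.28478; Fe = 0.28478, O = 0.28478.
Al2O3 (M=101.961): mol = 0.22587; Al = 0.45174, O = 0.67761.
SiO2 (M=60.083): mol = 0.68172; Si = 0.68172, O = 1.36344.
ΣO = 2.72108; factor = 12/ΣO = 4.41001.
Fe apfu = 0.28478 × 4.41001 = 1.256.

1.256 Fe apfu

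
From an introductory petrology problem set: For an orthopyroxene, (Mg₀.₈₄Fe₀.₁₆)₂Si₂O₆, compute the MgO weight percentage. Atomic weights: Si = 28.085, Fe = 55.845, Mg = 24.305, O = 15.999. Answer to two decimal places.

Molar mass of (Mg₀.₈₄Fe₀.₁₆)₂Si₂O₆ = 1.68*24.305 + 0.32*55.845 + 2*28.085 + 6*15.999 = 210.867 g/mol.
Each formula unit contains 1.68 Mg, equivalent to 1.68/1 = 1.6800 mol MgO.
M(MgO) = 1×24.305 + 1×15.999 = 40.304 g/mol.
Mass of MgO per formula unit = 1.6800 × 40.304 = 67.711 g.
MgO wt% = 67.711 / 210.867 × 100 = 32.11%.

32.11 wt%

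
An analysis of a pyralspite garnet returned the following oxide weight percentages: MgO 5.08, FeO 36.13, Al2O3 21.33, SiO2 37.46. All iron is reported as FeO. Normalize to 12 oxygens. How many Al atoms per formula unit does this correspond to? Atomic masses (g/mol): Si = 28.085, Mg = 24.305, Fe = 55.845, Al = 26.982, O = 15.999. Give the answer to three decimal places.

2.006 Al apfu

MgO (M=40.304): mol = 0.12604; Mg = 0.12604, O = 0.12604.
FeO (M=71.844): mol = 0.50290; Fe = 0.50290, O = 0.50290.
Al2O3 (M=101.961): mol = 0.20920; Al = 0.41840, O = 0.62760.
SiO2 (M=60.083): mol = 0.62347; Si = 0.62347, O = 1.24694.
ΣO = 2.50348; factor = 12/ΣO = 4.79333.
Al apfu = 0.41840 × 4.79333 = 2.006.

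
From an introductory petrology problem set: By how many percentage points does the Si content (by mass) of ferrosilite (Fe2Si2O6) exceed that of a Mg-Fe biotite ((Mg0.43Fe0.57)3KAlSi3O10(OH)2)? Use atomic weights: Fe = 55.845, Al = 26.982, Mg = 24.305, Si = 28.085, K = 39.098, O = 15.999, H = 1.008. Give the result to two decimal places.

3.41 percentage points

M(Fe2Si2O6) = 263.854 g/mol, so wt% Si = 56.170/263.854 × 100 = 21.29%.
M((Mg0.43Fe0.57)3KAlSi3O10(OH)2) = 471.187 g/mol, so wt% Si = 84.255/471.187 × 100 = 17.88%.
21.29 − 17.88 = 3.41 pp.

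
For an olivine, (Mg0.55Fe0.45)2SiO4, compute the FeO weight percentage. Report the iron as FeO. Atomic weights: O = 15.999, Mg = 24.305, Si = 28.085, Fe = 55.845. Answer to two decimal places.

Molar mass of (Mg0.55Fe0.45)2SiO4 = 1.10·24.305 + 0.90·55.845 + 1·28.085 + 4·15.999 = 169.077 g/mol.
Each formula unit contains 0.90 Fe, equivalent to 0.90/1 = 0.9000 mol FeO.
M(FeO) = 1×55.845 + 1×15.999 = 71.844 g/mol.
Mass of FeO per formula unit = 0.9000 × 71.844 = 64.660 g.
FeO wt% = 64.660 / 169.077 × 100 = 38.24%.

38.24 wt%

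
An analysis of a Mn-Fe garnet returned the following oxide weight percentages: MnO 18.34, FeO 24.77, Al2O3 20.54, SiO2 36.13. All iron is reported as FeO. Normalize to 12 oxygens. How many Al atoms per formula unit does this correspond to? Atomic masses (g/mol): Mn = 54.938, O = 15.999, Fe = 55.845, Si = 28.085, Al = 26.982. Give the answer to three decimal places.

18.34 wt% MnO ÷ 70.937 g/mol = 0.25854 mol, giving 0.25854 Mn and 0.25854 O.
24.77 wt% FeO ÷ 71.844 g/mol = 0.34477 mol, giving 0.34477 Fe and 0.34477 O.
20.54 wt% Al2O3 ÷ 101.961 g/mol = 0.20145 mol, giving 0.40290 Al and 0.60435 O.
36.13 wt% SiO2 ÷ 60.083 g/mol = 0.60133 mol, giving 0.60133 Si and 1.20266 O.
Oxygen sums to 2.41032; scaling by 12/2.41032 = 4.97859 puts the formula on 12 O.
Al: 0.40290 × 4.97859 = 2.006 atoms per formula unit.

2.006 Al apfu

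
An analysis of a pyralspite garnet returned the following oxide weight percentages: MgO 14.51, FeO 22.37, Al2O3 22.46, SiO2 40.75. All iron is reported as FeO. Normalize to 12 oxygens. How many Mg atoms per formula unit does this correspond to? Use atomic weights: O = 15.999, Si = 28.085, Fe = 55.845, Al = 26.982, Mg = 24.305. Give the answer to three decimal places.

14.51 wt% MgO ÷ 40.304 g/mol = 0.36001 mol, giving 0.36001 Mg and 0.36001 O.
22.37 wt% FeO ÷ 71.844 g/mol = 0.31137 mol, giving 0.31137 Fe and 0.31137 O.
22.46 wt% Al2O3 ÷ 101.961 g/mol = 0.22028 mol, giving 0.44056 Al and 0.66084 O.
40.75 wt% SiO2 ÷ 60.083 g/mol = 0.67823 mol, giving 0.67823 Si and 1.35646 O.
Oxygen sums to 2.68868; scaling by 12/2.68868 = 4.46316 puts the formula on 12 O.
Mg: 0.36001 × 4.46316 = 1.607 atoms per formula unit.

1.607 Mg apfu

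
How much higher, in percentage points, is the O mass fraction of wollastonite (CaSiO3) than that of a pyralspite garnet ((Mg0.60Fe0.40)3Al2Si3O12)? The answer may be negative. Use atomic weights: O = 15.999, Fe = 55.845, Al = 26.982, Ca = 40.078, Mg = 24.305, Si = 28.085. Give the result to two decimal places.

-2.22 percentage points

First mineral: 47.997 g O in 116.160 g formula = 41.32 wt% O.
Second mineral: 191.988 g O in 440.970 g formula = 43.54 wt% O.
41.32% − 43.54% gives a difference of -2.22 percentage points.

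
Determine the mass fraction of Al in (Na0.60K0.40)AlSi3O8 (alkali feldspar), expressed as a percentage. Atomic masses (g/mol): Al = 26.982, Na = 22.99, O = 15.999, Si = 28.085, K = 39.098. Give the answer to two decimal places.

10.04 mass %

Formula mass = 0.60×22.99 + 0.40×39.098 + 1×26.982 + 3×28.085 + 8×15.999 = 268.662 g/mol, of which 26.982 g is Al.
So Al makes up 26.982/268.662 = 0.1004 of the mass, i.e. 10.04%.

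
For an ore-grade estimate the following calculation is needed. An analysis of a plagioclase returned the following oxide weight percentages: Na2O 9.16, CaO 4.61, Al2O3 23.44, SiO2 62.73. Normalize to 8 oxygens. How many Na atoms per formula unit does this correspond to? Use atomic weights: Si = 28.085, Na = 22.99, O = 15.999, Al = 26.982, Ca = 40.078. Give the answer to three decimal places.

Na2O: 9.16/61.979 = 0.14779 mol → 0.29558 mol Na, 0.14779 mol O.
CaO: 4.61/56.077 = 0.08221 mol → 0.08221 mol Ca, 0.08221 mol O.
Al2O3: 23.44/101.961 = 0.22989 mol → 0.45978 mol Al, 0.68967 mol O.
SiO2: 62.73/60.083 = 1.04406 mol → 1.04406 mol Si, 2.08812 mol O.
Total oxygen = 3.00779 mol. Normalization factor = 8/3.00779 = 2.65976.
Na per 8 O = 0.29558 × 2.65976 = 0.786.

0.786 Na apfu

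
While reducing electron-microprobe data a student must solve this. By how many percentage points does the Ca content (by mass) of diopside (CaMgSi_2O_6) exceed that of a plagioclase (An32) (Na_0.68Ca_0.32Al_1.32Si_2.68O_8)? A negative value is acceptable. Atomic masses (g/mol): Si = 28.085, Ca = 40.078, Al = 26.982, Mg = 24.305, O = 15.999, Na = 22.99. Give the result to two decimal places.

First mineral: 40.078 g Ca in 216.547 g formula = 18.51 wt% Ca.
Second mineral: 12.825 g Ca in 267.334 g formula = 4.80 wt% Ca.
18.51% − 4.80% gives a difference of 13.71 percentage points.

13.71 percentage points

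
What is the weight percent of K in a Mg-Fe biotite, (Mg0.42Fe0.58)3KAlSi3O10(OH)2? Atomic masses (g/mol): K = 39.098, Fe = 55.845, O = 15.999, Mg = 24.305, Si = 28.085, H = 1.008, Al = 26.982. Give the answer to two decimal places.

8.28 wt%

M((Mg0.42Fe0.58)3KAlSi3O10(OH)2) = 472.134 g/mol.
K contributes 1 × 39.098 = 39.098 g per mole.
39.098/472.134 = 0.0828 → 8.28%.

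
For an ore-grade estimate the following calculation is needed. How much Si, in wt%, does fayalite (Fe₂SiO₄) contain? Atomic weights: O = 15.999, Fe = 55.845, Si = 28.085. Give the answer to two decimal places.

13.78 wt%

Molar mass of Fe₂SiO₄: 2·55.845 + 1·28.085 + 4·15.999 = 203.771 g/mol.
Mass of Si per formula unit: 1 × 28.085 = 28.085 g.
Weight fraction Si = 28.085 / 203.771 = 0.1378.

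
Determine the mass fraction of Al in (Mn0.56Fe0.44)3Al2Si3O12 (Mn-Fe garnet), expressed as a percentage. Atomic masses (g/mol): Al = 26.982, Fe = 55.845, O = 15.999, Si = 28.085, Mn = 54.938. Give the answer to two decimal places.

10.88 wt%

Formula mass = 1.68×54.938 + 1.32×55.845 + 2×26.982 + 3×28.085 + 12×15.999 = 496.218 g/mol, of which 53.964 g is Al.
So Al makes up 53.964/496.218 = 0.1088 of the mass, i.e. 10.88%.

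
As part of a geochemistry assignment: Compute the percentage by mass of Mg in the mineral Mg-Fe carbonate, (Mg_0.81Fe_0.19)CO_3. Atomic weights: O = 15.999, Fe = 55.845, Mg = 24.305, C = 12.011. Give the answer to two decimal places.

Molar mass of (Mg_0.81Fe_0.19)CO_3: 0.81*24.305 + 0.19*55.845 + 1*12.011 + 3*15.999 = 90.306 g/mol.
Mass of Mg per formula unit: 0.81 × 24.305 = 19.687 g.
Weight fraction Mg = 19.687 / 90.306 = 0.2180.

21.80 mass %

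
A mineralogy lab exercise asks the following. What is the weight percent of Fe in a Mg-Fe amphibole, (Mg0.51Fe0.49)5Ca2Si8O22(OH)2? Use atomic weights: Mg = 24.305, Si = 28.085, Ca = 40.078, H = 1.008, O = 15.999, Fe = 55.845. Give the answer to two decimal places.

15.38 wt%

Formula mass = 2.55×24.305 + 2.45×55.845 + 2×40.078 + 8×28.085 + 24×15.999 + 2×1.008 = 889.626 g/mol, of which 136.820 g is Fe.
So Fe makes up 136.820/889.626 = 0.1538 of the mass, i.e. 15.38%.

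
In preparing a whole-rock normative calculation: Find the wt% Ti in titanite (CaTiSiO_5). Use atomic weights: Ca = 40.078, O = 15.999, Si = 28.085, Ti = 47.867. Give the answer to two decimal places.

Molar mass of CaTiSiO_5: 1·40.078 + 1·47.867 + 1·28.085 + 5·15.999 = 196.025 g/mol.
Mass of Ti per formula unit: 1 × 47.867 = 47.867 g.
Weight fraction Ti = 47.867 / 196.025 = 0.2442.

24.42 weight percent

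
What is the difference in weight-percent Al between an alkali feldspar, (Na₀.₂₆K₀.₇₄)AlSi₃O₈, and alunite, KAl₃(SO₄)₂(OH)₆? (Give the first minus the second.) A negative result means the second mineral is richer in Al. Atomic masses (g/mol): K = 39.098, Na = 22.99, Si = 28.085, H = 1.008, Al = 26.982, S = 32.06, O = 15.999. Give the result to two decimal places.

M((Na₀.₂₆K₀.₇₄)AlSi₃O₈) = 274.139 g/mol, so wt% Al = 26.982/274.139 × 100 = 9.84%.
M(KAl₃(SO₄)₂(OH)₆) = 414.198 g/mol, so wt% Al = 80.946/414.198 × 100 = 19.54%.
9.84 − 19.54 = -9.70 pp.

-9.70 percentage points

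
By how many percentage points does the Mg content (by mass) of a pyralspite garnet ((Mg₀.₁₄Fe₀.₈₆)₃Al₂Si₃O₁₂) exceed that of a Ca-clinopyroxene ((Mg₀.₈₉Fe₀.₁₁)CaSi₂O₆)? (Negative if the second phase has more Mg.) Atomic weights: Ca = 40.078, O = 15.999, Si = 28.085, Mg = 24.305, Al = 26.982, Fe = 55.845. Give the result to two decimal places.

-7.72 percentage points

Mg in (Mg₀.₁₄Fe₀.₈₆)₃Al₂Si₃O₁₂: molar mass 484.495 g/mol; 0.42×24.305 = 10.208 g → 2.11 wt%.
Mg in (Mg₀.₈₉Fe₀.₁₁)CaSi₂O₆: molar mass 220.016 g/mol; 0.89×24.305 = 21.631 g → 9.83 wt%.
Difference = 2.11 − 9.83 = -7.72 percentage points.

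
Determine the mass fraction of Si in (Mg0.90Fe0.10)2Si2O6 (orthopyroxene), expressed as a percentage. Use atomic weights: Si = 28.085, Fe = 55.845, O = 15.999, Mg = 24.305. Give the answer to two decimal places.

27.12 weight percent

Molar mass of (Mg0.90Fe0.10)2Si2O6: 1.80·24.305 + 0.20·55.845 + 2·28.085 + 6·15.999 = 207.082 g/mol.
Mass of Si per formula unit: 2 × 28.085 = 56.170 g.
Weight fraction Si = 56.170 / 207.082 = 0.2712.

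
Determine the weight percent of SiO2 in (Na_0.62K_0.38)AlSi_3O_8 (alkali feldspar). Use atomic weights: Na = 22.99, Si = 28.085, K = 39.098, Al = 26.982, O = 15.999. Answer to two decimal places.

M((Na_0.62K_0.38)AlSi_3O_8) = 268.340 g/mol; M(SiO2) = 60.083 g/mol.
Moles SiO2 per formula unit = 3 Si ÷ 1 = 3.0000.
SiO2 fraction = (3.0000 × 60.083) / 268.340 = 180.249/268.340 = 0.6717.

67.17 wt%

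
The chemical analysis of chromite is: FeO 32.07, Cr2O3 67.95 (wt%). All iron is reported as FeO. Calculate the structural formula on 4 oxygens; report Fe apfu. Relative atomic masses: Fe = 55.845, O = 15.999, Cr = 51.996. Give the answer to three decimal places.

32.07 wt% FeO ÷ 71.844 g/mol = 0.44638 mol, giving 0.44638 Fe and 0.44638 O.
67.95 wt% Cr2O3 ÷ 151.989 g/mol = 0.44707 mol, giving 0.89414 Cr and 1.34121 O.
Oxygen sums to 1.78759; scaling by 4/1.78759 = 2.23765 puts the formula on 4 O.
Fe: 0.44638 × 2.23765 = 0.999 atoms per formula unit.

0.999 Fe apfu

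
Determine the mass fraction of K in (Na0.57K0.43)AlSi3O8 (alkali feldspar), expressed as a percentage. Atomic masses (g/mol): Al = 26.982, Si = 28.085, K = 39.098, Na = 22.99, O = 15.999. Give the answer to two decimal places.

M((Na0.57K0.43)AlSi3O8) = 269.145 g/mol.
K contributes 0.43 × 39.098 = 16.812 g per mole.
16.812/269.145 = 0.0625 → 6.25%.

6.25 weight percent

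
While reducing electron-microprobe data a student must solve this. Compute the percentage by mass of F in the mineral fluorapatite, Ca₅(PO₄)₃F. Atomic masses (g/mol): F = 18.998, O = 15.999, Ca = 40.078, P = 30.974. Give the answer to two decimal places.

3.77 mass %

Molar mass of Ca₅(PO₄)₃F: 5×40.078 + 3×30.974 + 12×15.999 + 1×18.998 = 504.298 g/mol.
Mass of F per formula unit: 1 × 18.998 = 18.998 g.
Weight fraction F = 18.998 / 504.298 = 0.0377.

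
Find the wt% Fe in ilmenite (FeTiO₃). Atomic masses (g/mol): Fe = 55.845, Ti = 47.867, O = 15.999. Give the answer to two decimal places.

M(FeTiO₃) = 151.709 g/mol.
Fe contributes 1 × 55.845 = 55.845 g per mole.
55.845/151.709 = 0.3681 → 36.81%.

36.81 mass %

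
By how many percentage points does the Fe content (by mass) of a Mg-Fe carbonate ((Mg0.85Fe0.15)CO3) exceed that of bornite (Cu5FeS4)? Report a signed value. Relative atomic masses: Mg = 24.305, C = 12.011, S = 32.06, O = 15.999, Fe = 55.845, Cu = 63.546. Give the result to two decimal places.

M((Mg0.85Fe0.15)CO3) = 89.044 g/mol, so wt% Fe = 8.377/89.044 × 100 = 9.41%.
M(Cu5FeS4) = 501.815 g/mol, so wt% Fe = 55.845/501.815 × 100 = 11.13%.
9.41 − 11.13 = -1.72 pp.

-1.72 percentage points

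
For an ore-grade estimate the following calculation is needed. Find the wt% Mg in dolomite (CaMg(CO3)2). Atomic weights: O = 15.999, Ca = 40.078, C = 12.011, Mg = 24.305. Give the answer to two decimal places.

13.18 weight percent

Formula mass = 1*40.078 + 1*24.305 + 2*12.011 + 6*15.999 = 184.399 g/mol, of which 24.305 g is Mg.
So Mg makes up 24.305/184.399 = 0.1318 of the mass, i.e. 13.18%.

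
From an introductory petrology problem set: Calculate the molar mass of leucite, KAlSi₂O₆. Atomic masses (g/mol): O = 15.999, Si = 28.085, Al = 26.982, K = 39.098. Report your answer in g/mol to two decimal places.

218.24 g/mol

The formula mass is the sum 1*39.098 + 1*26.982 + 2*28.085 + 6*15.999.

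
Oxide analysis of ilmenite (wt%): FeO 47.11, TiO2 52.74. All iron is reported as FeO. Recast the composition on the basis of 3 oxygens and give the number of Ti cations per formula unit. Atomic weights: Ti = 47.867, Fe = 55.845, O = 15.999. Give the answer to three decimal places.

1.002 Ti apfu

FeO: 47.11/71.844 = 0.65573 mol → 0.65573 mol Fe, 0.65573 mol O.
TiO2: 52.74/79.865 = 0.66036 mol → 0.66036 mol Ti, 1.32072 mol O.
Total oxygen = 1.97645 mol. Normalization factor = 3/1.97645 = 1.51787.
Ti per 3 O = 0.66036 × 1.51787 = 1.002.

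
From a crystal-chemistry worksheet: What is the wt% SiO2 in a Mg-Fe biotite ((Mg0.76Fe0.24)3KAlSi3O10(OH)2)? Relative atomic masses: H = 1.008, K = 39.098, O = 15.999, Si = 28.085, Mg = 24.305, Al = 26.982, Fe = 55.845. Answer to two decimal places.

Formula mass = 439.963 g/mol.
3 Si → 3.0000 mol SiO2 per formula unit; M(SiO2) = 60.083, so SiO2 mass = 180.249 g.
180.249/439.963 × 100 = 40.97 wt%.

40.97 wt%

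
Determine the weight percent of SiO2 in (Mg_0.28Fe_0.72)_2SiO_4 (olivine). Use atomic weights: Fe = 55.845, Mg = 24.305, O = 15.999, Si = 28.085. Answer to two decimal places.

32.28 wt%

M((Mg_0.28Fe_0.72)_2SiO_4) = 186.109 g/mol; M(SiO2) = 60.083 g/mol.
Moles SiO2 per formula unit = 1 Si ÷ 1 = 1.0000.
SiO2 fraction = (1.0000 × 60.083) / 186.109 = 60.083/186.109 = 0.3228.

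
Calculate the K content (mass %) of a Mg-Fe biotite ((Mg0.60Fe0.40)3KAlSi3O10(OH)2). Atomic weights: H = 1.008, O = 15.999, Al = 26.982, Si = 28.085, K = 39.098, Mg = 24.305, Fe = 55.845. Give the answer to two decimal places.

8.59 mass %

M((Mg0.60Fe0.40)3KAlSi3O10(OH)2) = 455.102 g/mol.
K contributes 1 × 39.098 = 39.098 g per mole.
39.098/455.102 = 0.0859 → 8.59%.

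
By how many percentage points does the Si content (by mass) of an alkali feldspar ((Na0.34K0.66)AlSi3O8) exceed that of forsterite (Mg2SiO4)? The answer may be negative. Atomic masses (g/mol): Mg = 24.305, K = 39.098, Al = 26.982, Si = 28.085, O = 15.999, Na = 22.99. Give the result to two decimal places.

M((Na0.34K0.66)AlSi3O8) = 272.850 g/mol, so wt% Si = 84.255/272.850 × 100 = 30.88%.
M(Mg2SiO4) = 140.691 g/mol, so wt% Si = 28.085/140.691 × 100 = 19.96%.
30.88 − 19.96 = 10.92 pp.

10.92 percentage points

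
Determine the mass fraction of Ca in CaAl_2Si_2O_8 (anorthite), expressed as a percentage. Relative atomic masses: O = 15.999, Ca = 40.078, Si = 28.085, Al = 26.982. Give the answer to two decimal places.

14.41 mass %

Formula mass = 1·40.078 + 2·26.982 + 2·28.085 + 8·15.999 = 278.204 g/mol, of which 40.078 g is Ca.
So Ca makes up 40.078/278.204 = 0.1441 of the mass, i.e. 14.41%.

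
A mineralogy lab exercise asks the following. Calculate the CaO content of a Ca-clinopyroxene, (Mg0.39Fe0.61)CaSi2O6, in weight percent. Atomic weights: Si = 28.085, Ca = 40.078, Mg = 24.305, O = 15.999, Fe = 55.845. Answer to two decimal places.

M((Mg0.39Fe0.61)CaSi2O6) = 235.786 g/mol; M(CaO) = 56.077 g/mol.
Moles CaO per formula unit = 1 Ca ÷ 1 = 1.0000.
CaO fraction = (1.0000 × 56.077) / 235.786 = 56.077/235.786 = 0.2378.

23.78 wt%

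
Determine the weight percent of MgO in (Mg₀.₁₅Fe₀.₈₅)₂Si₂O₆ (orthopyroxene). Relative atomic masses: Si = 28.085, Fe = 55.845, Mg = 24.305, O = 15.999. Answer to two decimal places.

Molar mass of (Mg₀.₁₅Fe₀.₈₅)₂Si₂O₆ = 0.30·24.305 + 1.70·55.845 + 2·28.085 + 6·15.999 = 254.392 g/mol.
Each formula unit contains 0.30 Mg, equivalent to 0.30/1 = 0.3000 mol MgO.
M(MgO) = 1×24.305 + 1×15.999 = 40.304 g/mol.
Mass of MgO per formula unit = 0.3000 × 40.304 = 12.091 g.
MgO wt% = 12.091 / 254.392 × 100 = 4.75%.

4.75 wt%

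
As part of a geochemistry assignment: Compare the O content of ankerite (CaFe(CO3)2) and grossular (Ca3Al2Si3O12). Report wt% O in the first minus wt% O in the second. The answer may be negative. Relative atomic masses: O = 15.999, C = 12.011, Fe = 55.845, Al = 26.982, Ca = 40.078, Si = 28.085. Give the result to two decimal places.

First mineral: 95.994 g O in 215.939 g formula = 44.45 wt% O.
Second mineral: 191.988 g O in 450.441 g formula = 42.62 wt% O.
44.45% − 42.62% gives a difference of 1.83 percentage points.

1.83 percentage points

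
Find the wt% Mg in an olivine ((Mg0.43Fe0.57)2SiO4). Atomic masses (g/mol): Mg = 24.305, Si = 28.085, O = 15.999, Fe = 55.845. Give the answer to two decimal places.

11.83 weight percent

Molar mass of (Mg0.43Fe0.57)2SiO4: 0.86*24.305 + 1.14*55.845 + 1*28.085 + 4*15.999 = 176.647 g/mol.
Mass of Mg per formula unit: 0.86 × 24.305 = 20.902 g.
Weight fraction Mg = 20.902 / 176.647 = 0.1183.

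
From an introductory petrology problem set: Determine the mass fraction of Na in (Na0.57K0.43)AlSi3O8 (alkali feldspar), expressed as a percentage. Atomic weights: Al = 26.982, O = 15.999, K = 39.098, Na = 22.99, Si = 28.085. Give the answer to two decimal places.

Molar mass of (Na0.57K0.43)AlSi3O8: 0.57×22.99 + 0.43×39.098 + 1×26.982 + 3×28.085 + 8×15.999 = 269.145 g/mol.
Mass of Na per formula unit: 0.57 × 22.99 = 13.104 g.
Weight fraction Na = 13.104 / 269.145 = 0.0487.

4.87 weight percent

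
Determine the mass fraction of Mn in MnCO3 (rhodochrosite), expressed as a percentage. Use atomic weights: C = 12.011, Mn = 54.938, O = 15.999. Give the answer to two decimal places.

Molar mass of MnCO3: 1·54.938 + 1·12.011 + 3·15.999 = 114.946 g/mol.
Mass of Mn per formula unit: 1 × 54.938 = 54.938 g.
Weight fraction Mn = 54.938 / 114.946 = 0.4779.

47.79 mass %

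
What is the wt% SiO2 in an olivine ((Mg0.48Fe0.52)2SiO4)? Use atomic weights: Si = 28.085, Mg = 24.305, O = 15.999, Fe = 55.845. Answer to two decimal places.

Formula mass = 173.493 g/mol.
1 Si → 1.0000 mol SiO2 per formula unit; M(SiO2) = 60.083, so SiO2 mass = 60.083 g.
60.083/173.493 × 100 = 34.63 wt%.

34.63 wt%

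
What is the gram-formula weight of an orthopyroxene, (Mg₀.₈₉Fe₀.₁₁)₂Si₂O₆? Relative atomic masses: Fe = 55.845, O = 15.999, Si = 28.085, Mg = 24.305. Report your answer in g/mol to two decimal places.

The formula mass is the sum 1.78(24.305) + 0.22(55.845) + 2(28.085) + 6(15.999).

207.71 g/mol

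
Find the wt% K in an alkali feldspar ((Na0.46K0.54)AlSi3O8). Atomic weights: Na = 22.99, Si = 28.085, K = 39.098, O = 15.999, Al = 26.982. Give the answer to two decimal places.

7.79 mass %

M((Na0.46K0.54)AlSi3O8) = 270.917 g/mol.
K contributes 0.54 × 39.098 = 21.113 g per mole.
21.113/270.917 = 0.0779 → 7.79%.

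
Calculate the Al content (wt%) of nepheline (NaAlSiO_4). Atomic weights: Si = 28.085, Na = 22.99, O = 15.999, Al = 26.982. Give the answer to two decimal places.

18.99 wt%

Formula mass = 1*22.99 + 1*26.982 + 1*28.085 + 4*15.999 = 142.053 g/mol, of which 26.982 g is Al.
So Al makes up 26.982/142.053 = 0.1899 of the mass, i.e. 18.99%.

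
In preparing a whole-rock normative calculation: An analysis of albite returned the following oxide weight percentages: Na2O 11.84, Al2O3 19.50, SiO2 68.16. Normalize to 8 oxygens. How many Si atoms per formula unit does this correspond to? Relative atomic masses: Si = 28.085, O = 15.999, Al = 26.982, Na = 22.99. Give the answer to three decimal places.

Na2O: 11.84/61.979 = 0.19103 mol → 0.38206 mol Na, 0.19103 mol O.
Al2O3: 19.50/101.961 = 0.19125 mol → 0.38250 mol Al, 0.57375 mol O.
SiO2: 68.16/60.083 = 1.13443 mol → 1.13443 mol Si, 2.26886 mol O.
Total oxygen = 3.03364 mol. Normalization factor = 8/3.03364 = 2.63710.
Si per 8 O = 1.13443 × 2.63710 = 2.992.

2.992 Si apfu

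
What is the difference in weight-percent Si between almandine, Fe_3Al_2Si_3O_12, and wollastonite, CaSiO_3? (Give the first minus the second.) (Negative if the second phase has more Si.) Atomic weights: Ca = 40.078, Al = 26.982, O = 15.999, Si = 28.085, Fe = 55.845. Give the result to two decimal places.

Si in Fe_3Al_2Si_3O_12: molar mass 497.742 g/mol; 3×28.085 = 84.255 g → 16.93 wt%.
Si in CaSiO_3: molar mass 116.160 g/mol; 1×28.085 = 28.085 g → 24.18 wt%.
Difference = 16.93 − 24.18 = -7.25 percentage points.

-7.25 percentage points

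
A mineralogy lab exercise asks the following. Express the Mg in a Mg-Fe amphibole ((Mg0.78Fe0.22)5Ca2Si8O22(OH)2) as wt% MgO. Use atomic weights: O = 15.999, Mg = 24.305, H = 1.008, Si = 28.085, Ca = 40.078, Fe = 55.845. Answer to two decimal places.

Formula mass = 847.047 g/mol.
3.90 Mg → 3.9000 mol MgO per formula unit; M(MgO) = 40.304, so MgO mass = 157.186 g.
157.186/847.047 × 100 = 18.56 wt%.

18.56 wt%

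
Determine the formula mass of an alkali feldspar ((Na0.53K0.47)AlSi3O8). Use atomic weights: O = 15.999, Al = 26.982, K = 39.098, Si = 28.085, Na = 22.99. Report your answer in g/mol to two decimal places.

Na: 0.53 × 22.99 = 12.1847
K: 0.47 × 39.098 = 18.3761
Al: 1 × 26.982 = 26.9820
Si: 3 × 28.085 = 84.2550
O: 8 × 15.999 = 127.9920
Summing the contributions gives the formula mass.

269.79 g/mol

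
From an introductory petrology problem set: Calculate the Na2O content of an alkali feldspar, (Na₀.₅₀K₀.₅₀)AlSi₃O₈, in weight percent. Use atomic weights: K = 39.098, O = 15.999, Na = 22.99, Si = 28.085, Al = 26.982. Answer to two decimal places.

5.73 wt%

M((Na₀.₅₀K₀.₅₀)AlSi₃O₈) = 270.273 g/mol; M(Na2O) = 61.979 g/mol.
Moles Na2O per formula unit = 0.50 Na ÷ 2 = 0.2500.
Na2O fraction = (0.2500 × 61.979) / 270.273 = 15.495/270.273 = 0.0573.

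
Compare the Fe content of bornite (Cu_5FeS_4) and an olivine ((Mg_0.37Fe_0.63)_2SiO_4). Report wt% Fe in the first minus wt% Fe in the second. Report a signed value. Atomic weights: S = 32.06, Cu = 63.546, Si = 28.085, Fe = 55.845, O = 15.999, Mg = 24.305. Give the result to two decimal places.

Fe in Cu_5FeS_4: molar mass 501.815 g/mol; 1×55.845 = 55.845 g → 11.13 wt%.
Fe in (Mg_0.37Fe_0.63)_2SiO_4: molar mass 180.431 g/mol; 1.26×55.845 = 70.365 g → 39.00 wt%.
Difference = 11.13 − 39.00 = -27.87 percentage points.

-27.87 percentage points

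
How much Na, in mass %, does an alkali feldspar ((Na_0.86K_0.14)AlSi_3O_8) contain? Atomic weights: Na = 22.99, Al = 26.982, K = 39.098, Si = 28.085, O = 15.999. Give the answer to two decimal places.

Formula mass = 0.86·22.99 + 0.14·39.098 + 1·26.982 + 3·28.085 + 8·15.999 = 264.474 g/mol, of which 19.771 g is Na.
So Na makes up 19.771/264.474 = 0.0748 of the mass, i.e. 7.48%.

7.48 mass %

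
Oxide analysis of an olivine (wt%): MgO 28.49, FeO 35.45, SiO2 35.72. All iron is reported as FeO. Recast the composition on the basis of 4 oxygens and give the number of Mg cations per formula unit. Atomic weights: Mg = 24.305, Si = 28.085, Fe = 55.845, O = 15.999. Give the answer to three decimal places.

MgO: 28.49/40.304 = 0.70688 mol → 0.70688 mol Mg, 0.70688 mol O.
FeO: 35.45/71.844 = 0.49343 mol → 0.49343 mol Fe, 0.49343 mol O.
SiO2: 35.72/60.083 = 0.59451 mol → 0.59451 mol Si, 1.18902 mol O.
Total oxygen = 2.38933 mol. Normalization factor = 4/2.38933 = 1.67411.
Mg per 4 O = 0.70688 × 1.67411 = 1.183.

1.183 Mg apfu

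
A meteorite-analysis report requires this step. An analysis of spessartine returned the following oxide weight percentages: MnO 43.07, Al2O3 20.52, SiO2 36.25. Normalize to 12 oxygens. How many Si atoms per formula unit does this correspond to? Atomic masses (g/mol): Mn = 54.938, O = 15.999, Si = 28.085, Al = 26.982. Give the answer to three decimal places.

2.995 Si apfu

MnO: 43.07/70.937 = 0.60716 mol → 0.60716 mol Mn, 0.60716 mol O.
Al2O3: 20.52/101.961 = 0.20125 mol → 0.40250 mol Al, 0.60375 mol O.
SiO2: 36.25/60.083 = 0.60333 mol → 0.60333 mol Si, 1.20666 mol O.
Total oxygen = 2.41757 mol. Normalization factor = 12/2.41757 = 4.96366.
Si per 12 O = 0.60333 × 4.96366 = 2.995.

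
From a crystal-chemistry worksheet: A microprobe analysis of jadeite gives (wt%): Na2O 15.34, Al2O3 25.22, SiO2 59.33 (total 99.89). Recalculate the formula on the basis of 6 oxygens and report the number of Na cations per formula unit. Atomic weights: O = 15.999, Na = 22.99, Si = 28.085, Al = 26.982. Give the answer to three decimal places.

1.002 Na apfu

Na2O: 15.34/61.979 = 0.24750 mol → 0.49500 mol Na, 0.24750 mol O.
Al2O3: 25.22/101.961 = 0.24735 mol → 0.49470 mol Al, 0.74205 mol O.
SiO2: 59.33/60.083 = 0.98747 mol → 0.98747 mol Si, 1.97494 mol O.
Total oxygen = 2.96449 mol. Normalization factor = 6/2.96449 = 2.02396.
Na per 6 O = 0.49500 × 2.02396 = 1.002.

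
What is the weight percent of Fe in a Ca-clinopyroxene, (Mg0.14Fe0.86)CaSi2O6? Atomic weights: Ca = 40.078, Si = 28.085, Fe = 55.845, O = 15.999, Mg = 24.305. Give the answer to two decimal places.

19.71 mass %

Molar mass of (Mg0.14Fe0.86)CaSi2O6: 0.14*24.305 + 0.86*55.845 + 1*40.078 + 2*28.085 + 6*15.999 = 243.671 g/mol.
Mass of Fe per formula unit: 0.86 × 55.845 = 48.027 g.
Weight fraction Fe = 48.027 / 243.671 = 0.1971.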